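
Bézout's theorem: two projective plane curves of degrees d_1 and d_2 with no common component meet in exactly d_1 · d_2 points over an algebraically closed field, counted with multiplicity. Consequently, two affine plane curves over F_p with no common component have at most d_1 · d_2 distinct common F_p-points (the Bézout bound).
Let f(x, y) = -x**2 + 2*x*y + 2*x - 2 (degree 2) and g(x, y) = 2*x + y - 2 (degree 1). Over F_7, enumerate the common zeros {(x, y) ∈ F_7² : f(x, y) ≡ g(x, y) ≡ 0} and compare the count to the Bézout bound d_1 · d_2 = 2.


Common zeros: ∅; count = 0; Bézout bound = 2.

deg(f) = 2, deg(g) = 1, so Bézout bound = 2.
Scan x ∈ F_7. For each x, list the y ∈ F_7 with f(x, y) ≡ 0 and those with g(x, y) ≡ 0 (mod 7); the common zeros in that column are the intersection.
  x = 0: f ≡ 0 at y ∈ ∅; g ≡ 0 at y ∈ {2}; common: ∅.
  x = 1: f ≡ 0 at y ∈ {4}; g ≡ 0 at y ∈ {0}; common: ∅.
  x = 2: f ≡ 0 at y ∈ {4}; g ≡ 0 at y ∈ {5}; common: ∅.
  x = 3: f ≡ 0 at y ∈ {2}; g ≡ 0 at y ∈ {3}; common: ∅.
  x = 4: f ≡ 0 at y ∈ {3}; g ≡ 0 at y ∈ {1}; common: ∅.
  x = 5: f ≡ 0 at y ∈ {1}; g ≡ 0 at y ∈ {6}; common: ∅.
  x = 6: f ≡ 0 at y ∈ {1}; g ≡ 0 at y ∈ {4}; common: ∅.
Collecting: common zeros = ∅, so the count is 0.
Comparison with the Bézout bound: 0 ≤ 2 = deg(f)·deg(g), as expected for curves with no common component (the affine F_7-count falls short of the bound because intersections may lie at infinity, over extension fields, or carry multiplicity).


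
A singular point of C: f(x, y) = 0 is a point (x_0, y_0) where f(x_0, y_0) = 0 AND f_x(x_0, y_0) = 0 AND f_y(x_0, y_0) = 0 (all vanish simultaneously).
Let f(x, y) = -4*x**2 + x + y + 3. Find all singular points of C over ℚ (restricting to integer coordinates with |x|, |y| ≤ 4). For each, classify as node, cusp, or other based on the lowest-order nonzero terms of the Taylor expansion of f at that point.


No singular points in the scanned grid; C is smooth there.

Compute partial derivatives:
  f_x = 1 - 8*x.
  f_y = 1.
f_y = 1 is a nonzero constant, so f_y never vanishes: no point (x, y) can satisfy f = f_x = f_y = 0. In particular no (x, y) ∈ {−4, ..., 4}² is singular; the curve is smooth.


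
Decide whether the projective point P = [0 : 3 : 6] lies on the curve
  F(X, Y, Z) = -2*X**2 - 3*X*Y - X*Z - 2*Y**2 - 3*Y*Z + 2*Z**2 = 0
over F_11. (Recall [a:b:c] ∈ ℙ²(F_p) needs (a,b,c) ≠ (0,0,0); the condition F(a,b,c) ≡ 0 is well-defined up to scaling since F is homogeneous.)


F(0,3,6) ≡ 0 (mod 11); P is on the curve.

Evaluate F(0, 3, 6) term-by-term (mod 11).
  -2*X**2 ↦ -2·0·1·1 = 0
  -3*X*Y ↦ -3·0·3·1 = 0
  -X*Z ↦ -1·0·1·6 = 0
  -2*Y**2 ↦ -2·1·9·1 = -18
  -3*Y*Z ↦ -3·1·3·6 = -54
  2*Z**2 ↦ 2·1·1·36 = 72
Sum: F(0, 3, 6) = (0) + (0) + (0) + (-18) + (-54) + (72) = 0.
Reducing mod 11: 0 ≡ 0 (mod 11).
Since F(a, b, c) ≡ 0 (mod 11), P lies on the curve.


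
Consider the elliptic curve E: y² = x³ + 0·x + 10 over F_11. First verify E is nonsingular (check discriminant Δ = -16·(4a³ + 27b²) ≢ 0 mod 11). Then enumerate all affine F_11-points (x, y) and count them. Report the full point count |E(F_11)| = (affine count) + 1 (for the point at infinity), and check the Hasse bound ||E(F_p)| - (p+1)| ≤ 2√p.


Affine points = {(1, 0), (3, 2), (3, 9), (5, 5), (5, 6), (7, 1), (7, 10), (8, 4), (8, 7), (10, 3), (10, 8)}; affine count = 11; |E(F_11)| = 12.

Discriminant check: Δ ∝ 4a³ + 27b² = 4·0³ + 27·10² = 4·0 + 27·100 ≡ 5 (mod 11). Nonzero ⇒ E is nonsingular.
For each x ∈ F_11, compute rhs = x³ + 0·x + 10 mod 11, then count y ∈ F_11 with y² ≡ rhs.
  x = 0: rhs = 10, matching y values: none (0 points).
  x = 1: rhs = 0, matching y values: 0 (1 points).
  x = 2: rhs = 7, matching y values: none (0 points).
  x = 3: rhs = 4, matching y values: 2, 9 (2 points).
  x = 4: rhs = 8, matching y values: none (0 points).
  x = 5: rhs = 3, matching y values: 5, 6 (2 points).
  x = 6: rhs = 6, matching y values: none (0 points).
  x = 7: rhs = 1, matching y values: 1, 10 (2 points).
  x = 8: rhs = 5, matching y values: 4, 7 (2 points).
  x = 9: rhs = 2, matching y values: none (0 points).
  x = 10: rhs = 9, matching y values: 3, 8 (2 points).
Total affine count: 11.
Full point count |E(F_11)| = 11 + 1 = 12.
Hasse bound: |12 − (11+1)| = |0| = 0 ≤ 2√11 ≈ 6.6332 ✓.


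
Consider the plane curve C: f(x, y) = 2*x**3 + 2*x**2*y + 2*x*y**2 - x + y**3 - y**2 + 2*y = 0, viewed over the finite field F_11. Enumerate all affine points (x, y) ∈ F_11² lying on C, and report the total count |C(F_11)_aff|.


Affine F_11-points: {(0, 0), (0, 5), (0, 7), (1, 9), (2, 5), (3, 1), (3, 4), (4, 5), (5, 8), (6, 7), (8, 6), (9, 7), (10, 3)}; count = 13.

For each of the 121 pairs (x, y) ∈ F_11², evaluate f(x, y) mod 11. Record the zeros.
  x = 0: [0↦0, 1↦2, 2↦8, 3↦2, 4↦1, 5↦0, 6↦5, 7↦0, 8↦2, 9↦6, 10↦7]  zeros at y ∈ {0, 5, 7}
  x = 1: [0↦1, 1↦7, 2↦10, 3↦5, 4↦9, 5↦6, 6↦2, 7↦3, 8↦4, 9↦0, 10↦8]  zeros at y ∈ {9}
  x = 2: [0↦3, 1↦6, 2↦10, 3↦10, 4↦1, 5↦0, 6↦2, 7↦2, 8↦6, 9↦9, 10↦6]  zeros at y ∈ {5}
  x = 3: [0↦7, 1↦0, 2↦9, 3↦7, 4↦0, 5↦5, 6↦6, 7↦9, 8↦9, 9↦1, 10↦2]  zeros at y ∈ {1, 4}
  x = 4: [0↦3, 1↦1, 2↦8, 3↦8, 4↦7, 5↦0, 6↦4, 7↦3, 8↦3, 9↦10, 10↦8]  zeros at y ∈ {5}
  x = 5: [0↦3, 1↦10, 2↦8, 3↦3, 4↦1, 5↦8, 6↦8, 7↦7, 8↦0, 9↦4, 10↦3]  zeros at y ∈ {8}
  x = 6: [0↦8, 1↦6, 2↦10, 3↦4, 4↦5, 5↦8, 6↦8, 7↦0, 8↦1, 9↦6, 10↦10]  zeros at y ∈ {7}
  x = 7: [0↦8, 1↦1, 2↦4, 3↦1, 4↦9, 5↦1, 6↦5, 7↦5, 8↦7, 9↦6, 10↦8]  zeros at y ∈ ∅
  x = 8: [0↦4, 1↦7, 2↦2, 3↦6, 4↦3, 5↦10, 6↦0, 7↦1, 8↦8, 9↦5, 10↦9]  zeros at y ∈ {6}
  x = 9: [0↦8, 1↦3, 2↦5, 3↦9, 4↦10, 5↦3, 6↦5, 7↦0, 8↦5, 9↦4, 10↦3]  zeros at y ∈ {7}
  x = 10: [0↦10, 1↦1, 2↦3, 3↦0, 4↦9, 5↦3, 6↦10, 7↦3, 8↦10, 9↦4, 10↦2]  zeros at y ∈ {3}
Collecting zeros: affine points = {(0, 0), (0, 5), (0, 7), (1, 9), (2, 5), (3, 1), (3, 4), (4, 5), (5, 8), (6, 7), (8, 6), (9, 7), (10, 3)}.
Total count |C(F_11)_aff| = 13.


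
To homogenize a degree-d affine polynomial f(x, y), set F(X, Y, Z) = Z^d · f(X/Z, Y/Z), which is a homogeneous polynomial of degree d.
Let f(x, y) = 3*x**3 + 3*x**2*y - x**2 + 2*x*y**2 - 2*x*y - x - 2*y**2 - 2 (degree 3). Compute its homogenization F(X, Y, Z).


F(X, Y, Z) = 3*X**3 + 3*X**2*Y - X**2*Z + 2*X*Y**2 - 2*X*Y*Z - X*Z**2 - 2*Y**2*Z - 2*Z**3

deg(f) = 3.
Substitute x = X/Z, y = Y/Z into f, then multiply by Z^3.
  monomial 3·x^3·y^0 ↦ 3·X^3·Y^0·Z^0.
  monomial 3·x^2·y^1 ↦ 3·X^2·Y^1·Z^0.
  monomial -1·x^2·y^0 ↦ -1·X^2·Y^0·Z^1.
  monomial 2·x^1·y^2 ↦ 2·X^1·Y^2·Z^0.
  monomial -2·x^1·y^1 ↦ -2·X^1·Y^1·Z^1.
  monomial -1·x^1·y^0 ↦ -1·X^1·Y^0·Z^2.
  monomial -2·x^0·y^2 ↦ -2·X^0·Y^2·Z^1.
  monomial -2·x^0·y^0 ↦ -2·X^0·Y^0·Z^3.
Collecting: F(X, Y, Z) = 3*X**3 + 3*X**2*Y - X**2*Z + 2*X*Y**2 - 2*X*Y*Z - X*Z**2 - 2*Y**2*Z - 2*Z**3.


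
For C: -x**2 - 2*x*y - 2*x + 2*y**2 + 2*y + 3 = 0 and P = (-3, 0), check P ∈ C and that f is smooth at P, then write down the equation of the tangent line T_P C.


Tangent line at P: 4*x + 8*y + 12 = 0.

Step 1: f(-3, 0) = 0, so P lies on C.
Step 2: partial derivatives
  f_x(x, y) = -2*x - 2*y - 2, f_y(x, y) = -2*x + 4*y + 2.
  f_x(P) = 4, f_y(P) = 8 (gradient nonzero, so P is smooth).
Step 3: tangent line at P: 4·(x − -3) + 8·(y − 0) = 0.
Expanding: 4*x + 8*y + 12 = 0.


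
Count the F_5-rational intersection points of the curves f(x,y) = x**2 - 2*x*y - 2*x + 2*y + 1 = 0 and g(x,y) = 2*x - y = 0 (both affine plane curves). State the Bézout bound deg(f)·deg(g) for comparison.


Common zeros: {(1, 2), (3, 1)}; count = 2; Bézout bound = 2.

deg(f) = 2, deg(g) = 1, so Bézout bound = 2.
Scan x ∈ F_5. For each x, list the y ∈ F_5 with f(x, y) ≡ 0 and those with g(x, y) ≡ 0 (mod 5); the common zeros in that column are the intersection.
  x = 0: f ≡ 0 at y ∈ {2}; g ≡ 0 at y ∈ {0}; common: ∅.
  x = 1: f ≡ 0 at y ∈ {0, 1, 2, 3, 4}; g ≡ 0 at y ∈ {2}; common: {2}.
  x = 2: f ≡ 0 at y ∈ {3}; g ≡ 0 at y ∈ {4}; common: ∅.
  x = 3: f ≡ 0 at y ∈ {1}; g ≡ 0 at y ∈ {1}; common: {1}.
  x = 4: f ≡ 0 at y ∈ {4}; g ≡ 0 at y ∈ {3}; common: ∅.
Collecting: common zeros = {(1, 2), (3, 1)}, so the count is 2.
Comparison with the Bézout bound: 2 ≤ 2 = deg(f)·deg(g), as expected for curves with no common component (the bound is attained).


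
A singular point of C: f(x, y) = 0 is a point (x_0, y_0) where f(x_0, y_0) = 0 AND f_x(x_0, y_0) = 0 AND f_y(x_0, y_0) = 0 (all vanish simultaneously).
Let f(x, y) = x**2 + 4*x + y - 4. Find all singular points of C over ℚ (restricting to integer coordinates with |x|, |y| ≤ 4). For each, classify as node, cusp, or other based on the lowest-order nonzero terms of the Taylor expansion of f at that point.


No singular points in the scanned grid; C is smooth there.

Compute partial derivatives:
  f_x = 2*x + 4.
  f_y = 1.
f_y = 1 is a nonzero constant, so f_y never vanishes: no point (x, y) can satisfy f = f_x = f_y = 0. In particular no (x, y) ∈ {−4, ..., 4}² is singular; the curve is smooth.


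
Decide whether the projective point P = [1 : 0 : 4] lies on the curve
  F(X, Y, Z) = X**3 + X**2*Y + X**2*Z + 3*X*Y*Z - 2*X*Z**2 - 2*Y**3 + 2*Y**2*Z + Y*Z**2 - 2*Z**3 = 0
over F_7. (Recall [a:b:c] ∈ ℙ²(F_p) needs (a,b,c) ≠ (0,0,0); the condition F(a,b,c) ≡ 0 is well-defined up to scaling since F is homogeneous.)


F(1,0,4) ≡ 6 (mod 7); P is NOT on the curve.

Evaluate F(1, 0, 4) term-by-term (mod 7).
  X**3 ↦ 1·1·1·1 = 1
  X**2*Y ↦ 1·1·0·1 = 0
  X**2*Z ↦ 1·1·1·4 = 4
  3*X*Y*Z ↦ 3·1·0·4 = 0
  -2*X*Z**2 ↦ -2·1·1·16 = -32
  -2*Y**3 ↦ -2·1·0·1 = 0
  2*Y**2*Z ↦ 2·1·0·4 = 0
  Y*Z**2 ↦ 1·1·0·16 = 0
  -2*Z**3 ↦ -2·1·1·64 = -128
Sum: F(1, 0, 4) = (1) + (0) + (4) + (0) + (-32) + (0) + (0) + (0) + (-128) = -155.
Reducing mod 7: -155 ≡ 6 (mod 7).
Since F(a, b, c) ≡ 6 ≠ 0 (mod 7), P does NOT lie on the curve.


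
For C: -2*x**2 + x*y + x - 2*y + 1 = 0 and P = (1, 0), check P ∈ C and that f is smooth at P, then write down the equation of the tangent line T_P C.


Tangent line at P: -3*x - y + 3 = 0.

Step 1: f(1, 0) = 0, so P lies on C.
Step 2: partial derivatives
  f_x(x, y) = -4*x + y + 1, f_y(x, y) = x - 2.
  f_x(P) = -3, f_y(P) = -1 (gradient nonzero, so P is smooth).
Step 3: tangent line at P: -3·(x − 1) + -1·(y − 0) = 0.
Expanding: -3*x - y + 3 = 0.


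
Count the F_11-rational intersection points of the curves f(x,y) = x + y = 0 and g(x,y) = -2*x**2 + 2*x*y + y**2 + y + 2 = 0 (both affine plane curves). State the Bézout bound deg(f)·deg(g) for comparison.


Common zeros: {(8, 3), (10, 1)}; count = 2; Bézout bound = 2.

deg(f) = 1, deg(g) = 2, so Bézout bound = 2.
Scan x ∈ F_11. For each x, list the y ∈ F_11 with f(x, y) ≡ 0 and those with g(x, y) ≡ 0 (mod 11); the common zeros in that column are the intersection.
  x = 0: f ≡ 0 at y ∈ {0}; g ≡ 0 at y ∈ {4, 6}; common: ∅.
  x = 1: f ≡ 0 at y ∈ {10}; g ≡ 0 at y ∈ {0, 8}; common: ∅.
  x = 2: f ≡ 0 at y ∈ {9}; g ≡ 0 at y ∈ {1, 5}; common: ∅.
  x = 3: f ≡ 0 at y ∈ {8}; g ≡ 0 at y ∈ {5, 10}; common: ∅.
  x = 4: f ≡ 0 at y ∈ {7}; g ≡ 0 at y ∈ {4, 9}; common: ∅.
  x = 5: f ≡ 0 at y ∈ {6}; g ≡ 0 at y ∈ {2, 9}; common: ∅.
  x = 6: f ≡ 0 at y ∈ {5}; g ≡ 0 at y ∈ {3, 6}; common: ∅.
  x = 7: f ≡ 0 at y ∈ {4}; g ≡ 0 at y ∈ {8, 10}; common: ∅.
  x = 8: f ≡ 0 at y ∈ {3}; g ≡ 0 at y ∈ {2, 3}; common: {3}.
  x = 9: f ≡ 0 at y ∈ {2}; g ≡ 0 at y ∈ {7}; common: ∅.
  x = 10: f ≡ 0 at y ∈ {1}; g ≡ 0 at y ∈ {0, 1}; common: {1}.
Collecting: common zeros = {(8, 3), (10, 1)}, so the count is 2.
Comparison with the Bézout bound: 2 ≤ 2 = deg(f)·deg(g), as expected for curves with no common component (the bound is attained).


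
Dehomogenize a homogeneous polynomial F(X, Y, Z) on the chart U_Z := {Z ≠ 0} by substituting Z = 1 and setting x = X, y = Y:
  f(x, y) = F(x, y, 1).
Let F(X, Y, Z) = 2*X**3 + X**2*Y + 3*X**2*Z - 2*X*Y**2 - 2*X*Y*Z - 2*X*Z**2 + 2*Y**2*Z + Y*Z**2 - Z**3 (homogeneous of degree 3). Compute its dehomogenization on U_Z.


f(x, y) = 2*x**3 + x**2*y + 3*x**2 - 2*x*y**2 - 2*x*y - 2*x + 2*y**2 + y - 1

On U_Z we set Z = 1. Each monomial c·X^i·Y^j·Z^k in F becomes c·x^i·y^j·1^k = c·x^i·y^j.
Substituting Z = 1: F(X, Y, 1) = 2*x**3 + x**2*y + 3*x**2 - 2*x*y**2 - 2*x*y - 2*x + 2*y**2 + y - 1.
Note: deg(f) ≤ deg(F) = 3; strict inequality happens when F is divisible by Z (lost terms).


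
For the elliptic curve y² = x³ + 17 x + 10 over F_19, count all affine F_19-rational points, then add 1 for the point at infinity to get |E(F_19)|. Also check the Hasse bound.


Affine points = {(1, 3), (1, 16), (4, 3), (4, 16), (5, 7), (5, 12), (6, 9), (6, 10), (7, 4), (7, 15), (12, 2), (12, 17), (14, 3), (14, 16), (15, 7), (15, 12), (17, 5), (17, 14), (18, 7), (18, 12)}; affine count = 20; |E(F_19)| = 21.

Discriminant check: Δ ∝ 4a³ + 27b² = 4·17³ + 27·10² = 4·4913 + 27·100 ≡ 8 (mod 19). Nonzero ⇒ E is nonsingular.
For each x ∈ F_19, compute rhs = x³ + 17·x + 10 mod 19, then count y ∈ F_19 with y² ≡ rhs.
  x = 0: rhs = 10, matching y values: none (0 points).
  x = 1: rhs = 9, matching y values: 3, 16 (2 points).
  x = 2: rhs = 14, matching y values: none (0 points).
  x = 3: rhs = 12, matching y values: none (0 points).
  x = 4: rhs = 9, matching y values: 3, 16 (2 points).
  x = 5: rhs = 11, matching y values: 7, 12 (2 points).
  x = 6: rhs = 5, matching y values: 9, 10 (2 points).
  x = 7: rhs = 16, matching y values: 4, 15 (2 points).
  x = 8: rhs = 12, matching y values: none (0 points).
  x = 9: rhs = 18, matching y values: none (0 points).
  x = 10: rhs = 2, matching y values: none (0 points).
  x = 11: rhs = 8, matching y values: none (0 points).
  x = 12: rhs = 4, matching y values: 2, 17 (2 points).
  x = 13: rhs = 15, matching y values: none (0 points).
  x = 14: rhs = 9, matching y values: 3, 16 (2 points).
  x = 15: rhs = 11, matching y values: 7, 12 (2 points).
  x = 16: rhs = 8, matching y values: none (0 points).
  x = 17: rhs = 6, matching y values: 5, 14 (2 points).
  x = 18: rhs = 11, matching y values: 7, 12 (2 points).
Total affine count: 20.
Full point count |E(F_19)| = 20 + 1 = 21.
Hasse bound: |21 − (19+1)| = |1| = 1 ≤ 2√19 ≈ 8.7178 ✓.


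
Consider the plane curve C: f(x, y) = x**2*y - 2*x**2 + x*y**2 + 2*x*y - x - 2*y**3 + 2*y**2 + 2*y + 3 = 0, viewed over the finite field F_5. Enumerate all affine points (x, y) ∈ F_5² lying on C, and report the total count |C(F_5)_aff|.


Affine F_5-points: {(0, 1), (0, 4), (1, 0), (1, 4), (2, 1), (2, 3), (3, 2), (4, 3)}; count = 8.

For each of the 25 pairs (x, y) ∈ F_5², evaluate f(x, y) mod 5. Record the zeros.
  x = 0: [0↦3, 1↦0, 2↦4, 3↦3, 4↦0]  zeros at y ∈ {1, 4}
  x = 1: [0↦0, 1↦1, 2↦1, 3↦3, 4↦0]  zeros at y ∈ {0, 4}
  x = 2: [0↦3, 1↦0, 2↦3, 3↦0, 4↦4]  zeros at y ∈ {1, 3}
  x = 3: [0↦2, 1↦2, 2↦0, 3↦4, 4↦2]  zeros at y ∈ {2}
  x = 4: [0↦2, 1↦2, 2↦2, 3↦0, 4↦4]  zeros at y ∈ {3}
Collecting zeros: affine points = {(0, 1), (0, 4), (1, 0), (1, 4), (2, 1), (2, 3), (3, 2), (4, 3)}.
Total count |C(F_5)_aff| = 8.


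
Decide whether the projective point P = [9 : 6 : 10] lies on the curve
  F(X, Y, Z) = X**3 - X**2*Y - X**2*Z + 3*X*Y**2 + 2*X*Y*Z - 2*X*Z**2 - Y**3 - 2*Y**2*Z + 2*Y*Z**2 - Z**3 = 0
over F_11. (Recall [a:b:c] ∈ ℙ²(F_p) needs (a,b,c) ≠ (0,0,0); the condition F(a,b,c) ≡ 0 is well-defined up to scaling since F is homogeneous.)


F(9,6,10) ≡ 5 (mod 11); P is NOT on the curve.

Evaluate F(9, 6, 10) term-by-term (mod 11).
  X**3 ↦ 1·729·1·1 = 729
  -X**2*Y ↦ -1·81·6·1 = -486
  -X**2*Z ↦ -1·81·1·10 = -810
  3*X*Y**2 ↦ 3·9·36·1 = 972
  2*X*Y*Z ↦ 2·9·6·10 = 1080
  -2*X*Z**2 ↦ -2·9·1·100 = -1800
  -Y**3 ↦ -1·1·216·1 = -216
  -2*Y**2*Z ↦ -2·1·36·10 = -720
  2*Y*Z**2 ↦ 2·1·6·100 = 1200
  -Z**3 ↦ -1·1·1·1000 = -1000
Sum: F(9, 6, 10) = (729) + (-486) + (-810) + (972) + (1080) + (-1800) + (-216) + (-720) + (1200) + (-1000) = -1051.
Reducing mod 11: -1051 ≡ 5 (mod 11).
Since F(a, b, c) ≡ 5 ≠ 0 (mod 11), P does NOT lie on the curve.


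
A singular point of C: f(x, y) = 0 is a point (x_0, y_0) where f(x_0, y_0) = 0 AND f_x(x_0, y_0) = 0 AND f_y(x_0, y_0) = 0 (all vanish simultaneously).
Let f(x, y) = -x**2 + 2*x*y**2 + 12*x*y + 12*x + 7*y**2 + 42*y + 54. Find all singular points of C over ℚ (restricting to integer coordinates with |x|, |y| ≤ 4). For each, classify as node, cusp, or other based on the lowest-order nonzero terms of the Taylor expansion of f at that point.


Singular points: {(-3, -3)}; classification: node.

Compute partial derivatives:
  f_x = -2*x + 2*y**2 + 12*y + 12.
  f_y = 4*x*y + 12*x + 14*y + 42.
Scan x_0 ∈ {−4, ..., 4}. For each x_0, f_y(x_0, y) is a polynomial in y; find its integer roots y ∈ {−4, ..., 4}, then test f_x and f at those candidates.
  x = -4: f_y(-4, y) = -2*y - 6; vanishes at y ∈ {-3}. (-4, -3): f_x = 2 ≠ 0.
  x = -3: f_y(-3, y) = 2*y + 6; vanishes at y ∈ {-3}. (-3, -3): f_x = 0, f = 0 — SINGULAR.
  x = -2: f_y(-2, y) = 6*y + 18; vanishes at y ∈ {-3}. (-2, -3): f_x = -2 ≠ 0.
  x = -1: f_y(-1, y) = 10*y + 30; vanishes at y ∈ {-3}. (-1, -3): f_x = -4 ≠ 0.
  x = 0: f_y(0, y) = 14*y + 42; vanishes at y ∈ {-3}. (0, -3): f_x = -6 ≠ 0.
  x = 1: f_y(1, y) = 18*y + 54; vanishes at y ∈ {-3}. (1, -3): f_x = -8 ≠ 0.
  x = 2: f_y(2, y) = 22*y + 66; vanishes at y ∈ {-3}. (2, -3): f_x = -10 ≠ 0.
  x = 3: f_y(3, y) = 26*y + 78; vanishes at y ∈ {-3}. (3, -3): f_x = -12 ≠ 0.
  x = 4: f_y(4, y) = 30*y + 90; vanishes at y ∈ {-3}. (4, -3): f_x = -14 ≠ 0.
Only singular point on the grid: (-3, -3).
Classify: substitute x = -3 + u, y = -3 + v and expand: f = -u**2 + 2*u*v**2 + v**2.
No constant or linear terms (consistent with a singular point). Quadratic part: -u**2 + v**2. Cubic part: 2*u*v**2.
The quadratic part v**2 - u**2 = (v − u)(v + u) splits into two distinct linear factors, so there are two distinct tangent lines y − -3 = ±(x − -3) — this is a node (ordinary double point).
Classification: node.


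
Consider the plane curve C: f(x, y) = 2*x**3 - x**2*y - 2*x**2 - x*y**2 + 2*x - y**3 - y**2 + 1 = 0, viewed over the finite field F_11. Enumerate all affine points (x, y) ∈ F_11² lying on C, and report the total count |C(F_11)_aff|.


Affine F_11-points: {(0, 2), (3, 4), (5, 3), (5, 10), (7, 5), (8, 0), (8, 6), (8, 7), (9, 6)}; count = 9.

For each of the 121 pairs (x, y) ∈ F_11², evaluate f(x, y) mod 11. Record the zeros.
  x = 0: [0↦1, 1↦10, 2↦0, 3↦9, 4↦9, 5↦5, 6↦2, 7↦5, 8↦8, 9↦5, 10↦1]  zeros at y ∈ {2}
  x = 1: [0↦3, 1↦10, 2↦7, 3↦10, 4↦2, 5↦10, 6↦6, 7↦6, 8↦4, 9↦5, 10↦3]  zeros at y ∈ ∅
  x = 2: [0↦2, 1↦5, 2↦7, 3↦2, 4↦6, 5↦2, 6↦6, 7↦1, 8↦3, 9↦6, 10↦4]  zeros at y ∈ ∅
  x = 3: [0↦10, 1↦7, 2↦1, 3↦8, 4↦0, 5↦4, 6↦3, 7↦2, 8↦6, 9↦9, 10↦5]  zeros at y ∈ {4}
  x = 4: [0↦6, 1↦6, 2↦1, 3↦7, 4↦7, 5↦6, 6↦9, 7↦10, 8↦3, 9↦4, 10↦7]  zeros at y ∈ ∅
  x = 5: [0↦2, 1↦3, 2↦8, 3↦0, 4↦6, 5↦9, 6↦3, 7↦4, 8↦6, 9↦3, 10↦0]  zeros at y ∈ {3, 10}
  x = 6: [0↦10, 1↦10, 2↦1, 3↦10, 4↦9, 5↦3, 6↦8, 7↦7, 8↦5, 9↦7, 10↦7]  zeros at y ∈ ∅
  x = 7: [0↦9, 1↦6, 2↦3, 3↦5, 4↦6, 5↦0, 6↦3, 7↦9, 8↦1, 9↦6, 10↦7]  zeros at y ∈ {5}
  x = 8: [0↦0, 1↦3, 2↦4, 3↦8, 4↦9, 5↦1, 6↦0, 7↦0, 8↦6, 9↦1, 10↦1]  zeros at y ∈ {0, 6, 7}
  x = 9: [0↦6, 1↦2, 2↦5, 3↦9, 4↦8, 5↦7, 6↦0, 7↦3, 8↦10, 9↦4, 10↦1]  zeros at y ∈ {6}
  x = 10: [0↦6, 1↦4, 2↦7, 3↦9, 4↦4, 5↦8, 6↦4, 7↦8, 8↦3, 9↦5, 10↦8]  zeros at y ∈ ∅
Collecting zeros: affine points = {(0, 2), (3, 4), (5, 3), (5, 10), (7, 5), (8, 0), (8, 6), (8, 7), (9, 6)}.
Total count |C(F_11)_aff| = 9.


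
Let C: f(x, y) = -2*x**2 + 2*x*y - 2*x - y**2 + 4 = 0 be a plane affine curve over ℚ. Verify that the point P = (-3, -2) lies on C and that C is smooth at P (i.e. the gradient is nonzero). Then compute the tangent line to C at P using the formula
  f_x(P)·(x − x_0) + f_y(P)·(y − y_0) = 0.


Tangent line at P: 6*x - 2*y + 14 = 0.

Step 1: f(-3, -2) = 0, so P lies on C.
Step 2: partial derivatives
  f_x(x, y) = -4*x + 2*y - 2, f_y(x, y) = 2*x - 2*y.
  f_x(P) = 6, f_y(P) = -2 (gradient nonzero, so P is smooth).
Step 3: tangent line at P: 6·(x − -3) + -2·(y − -2) = 0.
Expanding: 6*x - 2*y + 14 = 0.


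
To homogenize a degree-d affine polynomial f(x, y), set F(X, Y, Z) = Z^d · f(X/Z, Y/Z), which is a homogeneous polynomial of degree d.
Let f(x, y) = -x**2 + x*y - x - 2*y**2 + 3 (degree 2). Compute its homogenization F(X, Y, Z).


F(X, Y, Z) = -X**2 + X*Y - X*Z - 2*Y**2 + 3*Z**2

deg(f) = 2.
Substitute x = X/Z, y = Y/Z into f, then multiply by Z^2.
  monomial -1·x^2·y^0 ↦ -1·X^2·Y^0·Z^0.
  monomial 1·x^1·y^1 ↦ 1·X^1·Y^1·Z^0.
  monomial -1·x^1·y^0 ↦ -1·X^1·Y^0·Z^1.
  monomial -2·x^0·y^2 ↦ -2·X^0·Y^2·Z^0.
  monomial 3·x^0·y^0 ↦ 3·X^0·Y^0·Z^2.
Collecting: F(X, Y, Z) = -X**2 + X*Y - X*Z - 2*Y**2 + 3*Z**2.


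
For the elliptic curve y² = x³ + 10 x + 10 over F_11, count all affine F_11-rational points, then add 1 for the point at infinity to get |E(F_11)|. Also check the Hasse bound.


Affine points = {(2, 4), (2, 7), (3, 1), (3, 10), (4, 2), (4, 9), (5, 3), (5, 8), (6, 0), (7, 4), (7, 7), (9, 2), (9, 9)}; affine count = 13; |E(F_11)| = 14.

Discriminant check: Δ ∝ 4a³ + 27b² = 4·10³ + 27·10² = 4·1000 + 27·100 ≡ 1 (mod 11). Nonzero ⇒ E is nonsingular.
For each x ∈ F_11, compute rhs = x³ + 10·x + 10 mod 11, then count y ∈ F_11 with y² ≡ rhs.
  x = 0: rhs = 10, matching y values: none (0 points).
  x = 1: rhs = 10, matching y values: none (0 points).
  x = 2: rhs = 5, matching y values: 4, 7 (2 points).
  x = 3: rhs = 1, matching y values: 1, 10 (2 points).
  x = 4: rhs = 4, matching y values: 2, 9 (2 points).
  x = 5: rhs = 9, matching y values: 3, 8 (2 points).
  x = 6: rhs = 0, matching y values: 0 (1 points).
  x = 7: rhs = 5, matching y values: 4, 7 (2 points).
  x = 8: rhs = 8, matching y values: none (0 points).
  x = 9: rhs = 4, matching y values: 2, 9 (2 points).
  x = 10: rhs = 10, matching y values: none (0 points).
Total affine count: 13.
Full point count |E(F_11)| = 13 + 1 = 14.
Hasse bound: |14 − (11+1)| = |2| = 2 ≤ 2√11 ≈ 6.6332 ✓.


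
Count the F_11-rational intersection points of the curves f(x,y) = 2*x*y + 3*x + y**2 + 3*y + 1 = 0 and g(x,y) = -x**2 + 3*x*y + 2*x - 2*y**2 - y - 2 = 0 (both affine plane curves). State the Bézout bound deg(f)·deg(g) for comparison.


Common zeros: {(10, 1)}; count = 1; Bézout bound = 4.

deg(f) = 2, deg(g) = 2, so Bézout bound = 4.
Scan x ∈ F_11. For each x, list the y ∈ F_11 with f(x, y) ≡ 0 and those with g(x, y) ≡ 0 (mod 11); the common zeros in that column are the intersection.
  x = 0: f ≡ 0 at y ∈ {2, 6}; g ≡ 0 at y ∈ ∅; common: ∅.
  x = 1: f ≡ 0 at y ∈ {7, 10}; g ≡ 0 at y ∈ ∅; common: ∅.
  x = 2: f ≡ 0 at y ∈ ∅; g ≡ 0 at y ∈ {2, 6}; common: ∅.
  x = 3: f ≡ 0 at y ∈ ∅; g ≡ 0 at y ∈ ∅; common: ∅.
  x = 4: f ≡ 0 at y ∈ {3, 8}; g ≡ 0 at y ∈ ∅; common: ∅.
  x = 5: f ≡ 0 at y ∈ ∅; g ≡ 0 at y ∈ {8, 10}; common: ∅.
  x = 6: f ≡ 0 at y ∈ ∅; g ≡ 0 at y ∈ {1, 2}; common: ∅.
  x = 7: f ≡ 0 at y ∈ {0, 5}; g ≡ 0 at y ∈ {4, 6}; common: ∅.
  x = 8: f ≡ 0 at y ∈ ∅; g ≡ 0 at y ∈ ∅; common: ∅.
  x = 9: f ≡ 0 at y ∈ ∅; g ≡ 0 at y ∈ ∅; common: ∅.
  x = 10: f ≡ 0 at y ∈ {1, 9}; g ≡ 0 at y ∈ {1, 8}; common: {1}.
Collecting: common zeros = {(10, 1)}, so the count is 1.
Comparison with the Bézout bound: 1 ≤ 4 = deg(f)·deg(g), as expected for curves with no common component (the affine F_11-count falls short of the bound because intersections may lie at infinity, over extension fields, or carry multiplicity).


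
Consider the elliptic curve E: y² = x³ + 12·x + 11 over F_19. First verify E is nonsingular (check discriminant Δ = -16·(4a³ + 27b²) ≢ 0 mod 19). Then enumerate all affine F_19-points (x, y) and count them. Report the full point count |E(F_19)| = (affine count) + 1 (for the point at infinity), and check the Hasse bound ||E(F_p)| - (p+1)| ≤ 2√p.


Affine points = {(0, 7), (0, 12), (1, 9), (1, 10), (2, 9), (2, 10), (3, 6), (3, 13), (4, 3), (4, 16), (5, 5), (5, 14), (7, 1), (7, 18), (8, 7), (8, 12), (11, 7), (11, 12), (14, 4), (14, 15), (16, 9), (16, 10), (17, 6), (17, 13), (18, 6), (18, 13)}; affine count = 26; |E(F_19)| = 27.

Discriminant check: Δ ∝ 4a³ + 27b² = 4·12³ + 27·11² = 4·1728 + 27·121 ≡ 14 (mod 19). Nonzero ⇒ E is nonsingular.
For each x ∈ F_19, compute rhs = x³ + 12·x + 11 mod 19, then count y ∈ F_19 with y² ≡ rhs.
  x = 0: rhs = 11, matching y values: 7, 12 (2 points).
  x = 1: rhs = 5, matching y values: 9, 10 (2 points).
  x = 2: rhs = 5, matching y values: 9, 10 (2 points).
  x = 3: rhs = 17, matching y values: 6, 13 (2 points).
  x = 4: rhs = 9, matching y values: 3, 16 (2 points).
  x = 5: rhs = 6, matching y values: 5, 14 (2 points).
  x = 6: rhs = 14, matching y values: none (0 points).
  x = 7: rhs = 1, matching y values: 1, 18 (2 points).
  x = 8: rhs = 11, matching y values: 7, 12 (2 points).
  x = 9: rhs = 12, matching y values: none (0 points).
  x = 10: rhs = 10, matching y values: none (0 points).
  x = 11: rhs = 11, matching y values: 7, 12 (2 points).
  x = 12: rhs = 2, matching y values: none (0 points).
  x = 13: rhs = 8, matching y values: none (0 points).
  x = 14: rhs = 16, matching y values: 4, 15 (2 points).
  x = 15: rhs = 13, matching y values: none (0 points).
  x = 16: rhs = 5, matching y values: 9, 10 (2 points).
  x = 17: rhs = 17, matching y values: 6, 13 (2 points).
  x = 18: rhs = 17, matching y values: 6, 13 (2 points).
Total affine count: 26.
Full point count |E(F_19)| = 26 + 1 = 27.
Hasse bound: |27 − (19+1)| = |7| = 7 ≤ 2√19 ≈ 8.7178 ✓.


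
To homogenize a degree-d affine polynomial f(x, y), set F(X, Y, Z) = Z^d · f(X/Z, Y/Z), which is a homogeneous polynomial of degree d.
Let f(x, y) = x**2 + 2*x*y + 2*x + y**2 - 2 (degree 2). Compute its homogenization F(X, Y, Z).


F(X, Y, Z) = X**2 + 2*X*Y + 2*X*Z + Y**2 - 2*Z**2

deg(f) = 2.
Substitute x = X/Z, y = Y/Z into f, then multiply by Z^2.
  monomial 1·x^2·y^0 ↦ 1·X^2·Y^0·Z^0.
  monomial 2·x^1·y^1 ↦ 2·X^1·Y^1·Z^0.
  monomial 2·x^1·y^0 ↦ 2·X^1·Y^0·Z^1.
  monomial 1·x^0·y^2 ↦ 1·X^0·Y^2·Z^0.
  monomial -2·x^0·y^0 ↦ -2·X^0·Y^0·Z^2.
Collecting: F(X, Y, Z) = X**2 + 2*X*Y + 2*X*Z + Y**2 - 2*Z**2.


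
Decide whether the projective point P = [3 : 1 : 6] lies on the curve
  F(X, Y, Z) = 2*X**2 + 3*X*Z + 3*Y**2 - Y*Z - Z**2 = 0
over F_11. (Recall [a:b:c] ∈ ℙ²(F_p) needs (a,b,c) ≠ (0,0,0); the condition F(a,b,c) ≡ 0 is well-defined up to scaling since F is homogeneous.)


F(3,1,6) ≡ 0 (mod 11); P is on the curve.

Evaluate F(3, 1, 6) term-by-term (mod 11).
  2*X**2 ↦ 2·9·1·1 = 18
  3*X*Z ↦ 3·3·1·6 = 54
  3*Y**2 ↦ 3·1·1·1 = 3
  -Y*Z ↦ -1·1·1·6 = -6
  -Z**2 ↦ -1·1·1·36 = -36
Sum: F(3, 1, 6) = (18) + (54) + (3) + (-6) + (-36) = 33.
Reducing mod 11: 33 ≡ 0 (mod 11).
Since F(a, b, c) ≡ 0 (mod 11), P lies on the curve.


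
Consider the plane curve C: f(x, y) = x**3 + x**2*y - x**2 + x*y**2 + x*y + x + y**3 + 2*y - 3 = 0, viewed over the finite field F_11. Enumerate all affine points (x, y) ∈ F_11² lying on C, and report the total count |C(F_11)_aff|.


Affine F_11-points: {(0, 1), (0, 5), (1, 7), (3, 2), (5, 4), (6, 3), (10, 9)}; count = 7.

For each of the 121 pairs (x, y) ∈ F_11², evaluate f(x, y) mod 11. Record the zeros.
  x = 0: [0↦8, 1↦0, 2↦9, 3↦8, 4↦3, 5↦0, 6↦5, 7↦2, 8↦8, 9↦7, 10↦5]  zeros at y ∈ {1, 5}
  x = 1: [0↦9, 1↦4, 2↦7, 3↦2, 4↦6, 5↦3, 6↦10, 7↦0, 8↦1, 9↦8, 10↦5]  zeros at y ∈ {7}
  x = 2: [0↦3, 1↦3, 2↦2, 3↦6, 4↦10, 5↦9, 6↦9, 7↦5, 8↦3, 9↦9, 10↦7]  zeros at y ∈ ∅
  x = 3: [0↦7, 1↦3, 2↦0, 3↦4, 4↦10, 5↦2, 6↦8, 7↦1, 8↦9, 9↦5, 10↦6]  zeros at y ∈ {2}
  x = 4: [0↦5, 1↦10, 2↦7, 3↦2, 4↦1, 5↦10, 6↦2, 7↦5, 8↦3, 9↦2, 10↦8]  zeros at y ∈ ∅
  x = 5: [0↦3, 1↦8, 2↦7, 3↦6, 4↦0, 5↦6, 6↦8, 7↦1, 8↦2, 9↦6, 10↦8]  zeros at y ∈ {4}
  x = 6: [0↦7, 1↦3, 2↦6, 3↦0, 4↦2, 5↦7, 6↦10, 7↦6, 8↦1, 9↦1, 10↦1]  zeros at y ∈ {3}
  x = 7: [0↦1, 1↦1, 2↦10, 3↦1, 4↦2, 5↦8, 6↦3, 7↦4, 8↦6, 9↦4, 10↦4]  zeros at y ∈ ∅
  x = 8: [0↦2, 1↦8, 2↦3, 3↦4, 4↦6, 5↦4, 6↦4, 7↦1, 8↦1, 9↦10, 10↦1]  zeros at y ∈ ∅
  x = 9: [0↦5, 1↦8, 2↦2, 3↦4, 4↦9, 5↦1, 6↦8, 7↦3, 8↦3, 9↦3, 10↦9]  zeros at y ∈ ∅
  x = 10: [0↦5, 1↦7, 2↦2, 3↦7, 4↦6, 5↦5, 6↦10, 7↦5, 8↦7, 9↦0, 10↦1]  zeros at y ∈ {9}
Collecting zeros: affine points = {(0, 1), (0, 5), (1, 7), (3, 2), (5, 4), (6, 3), (10, 9)}.
Total count |C(F_11)_aff| = 7.


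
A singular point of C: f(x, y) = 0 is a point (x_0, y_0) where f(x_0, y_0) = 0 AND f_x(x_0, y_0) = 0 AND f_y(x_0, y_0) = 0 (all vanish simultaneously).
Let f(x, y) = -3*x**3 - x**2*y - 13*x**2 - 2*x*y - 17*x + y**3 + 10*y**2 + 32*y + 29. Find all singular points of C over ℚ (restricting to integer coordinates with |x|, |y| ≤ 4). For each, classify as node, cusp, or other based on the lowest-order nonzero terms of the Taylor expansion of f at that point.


Singular points: {(-1, -3)}; classification: node.

Compute partial derivatives:
  f_x = -9*x**2 - 2*x*y - 26*x - 2*y - 17.
  f_y = -x**2 - 2*x + 3*y**2 + 20*y + 32.
Scan x_0 ∈ {−4, ..., 4}. For each x_0, f_y(x_0, y) is a polynomial in y; find its integer roots y ∈ {−4, ..., 4}, then test f_x and f at those candidates.
  x = -4: f_y(-4, y) = 3*y**2 + 20*y + 24; no integer root y with |y| ≤ 4.
  x = -3: f_y(-3, y) = 3*y**2 + 20*y + 29; no integer root y with |y| ≤ 4.
  x = -2: f_y(-2, y) = 3*y**2 + 20*y + 32; vanishes at y ∈ {-4}. (-2, -4): f_x = -9 ≠ 0.
  x = -1: f_y(-1, y) = 3*y**2 + 20*y + 33; vanishes at y ∈ {-3}. (-1, -3): f_x = 0, f = 0 — SINGULAR.
  x = 0: f_y(0, y) = 3*y**2 + 20*y + 32; vanishes at y ∈ {-4}. (0, -4): f_x = -9 ≠ 0.
  x = 1: f_y(1, y) = 3*y**2 + 20*y + 29; no integer root y with |y| ≤ 4.
  x = 2: f_y(2, y) = 3*y**2 + 20*y + 24; no integer root y with |y| ≤ 4.
  x = 3: f_y(3, y) = 3*y**2 + 20*y + 17; vanishes at y ∈ {-1}. (3, -1): f_x = -168 ≠ 0.
  x = 4: f_y(4, y) = 3*y**2 + 20*y + 8; no integer root y with |y| ≤ 4.
Only singular point on the grid: (-1, -3).
Classify: substitute x = -1 + u, y = -3 + v and expand: f = -3*u**3 - u**2*v - u**2 + v**3 + v**2.
No constant or linear terms (consistent with a singular point). Quadratic part: -u**2 + v**2. Cubic part: -3*u**3 - u**2*v + v**3.
The quadratic part v**2 - u**2 = (v − u)(v + u) splits into two distinct linear factors, so there are two distinct tangent lines y − -3 = ±(x − -1) — this is a node (ordinary double point).
Classification: node.


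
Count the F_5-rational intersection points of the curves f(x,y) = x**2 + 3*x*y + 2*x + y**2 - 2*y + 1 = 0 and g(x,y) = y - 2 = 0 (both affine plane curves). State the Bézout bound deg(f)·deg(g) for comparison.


Common zeros: {(1, 2)}; count = 1; Bézout bound = 2.

deg(f) = 2, deg(g) = 1, so Bézout bound = 2.
Scan x ∈ F_5. For each x, list the y ∈ F_5 with f(x, y) ≡ 0 and those with g(x, y) ≡ 0 (mod 5); the common zeros in that column are the intersection.
  x = 0: f ≡ 0 at y ∈ {1}; g ≡ 0 at y ∈ {2}; common: ∅.
  x = 1: f ≡ 0 at y ∈ {2}; g ≡ 0 at y ∈ {2}; common: {2}.
  x = 2: f ≡ 0 at y ∈ {3}; g ≡ 0 at y ∈ {2}; common: ∅.
  x = 3: f ≡ 0 at y ∈ {4}; g ≡ 0 at y ∈ {2}; common: ∅.
  x = 4: f ≡ 0 at y ∈ {0}; g ≡ 0 at y ∈ {2}; common: ∅.
Collecting: common zeros = {(1, 2)}, so the count is 1.
Comparison with the Bézout bound: 1 ≤ 2 = deg(f)·deg(g), as expected for curves with no common component (the affine F_5-count falls short of the bound because intersections may lie at infinity, over extension fields, or carry multiplicity).


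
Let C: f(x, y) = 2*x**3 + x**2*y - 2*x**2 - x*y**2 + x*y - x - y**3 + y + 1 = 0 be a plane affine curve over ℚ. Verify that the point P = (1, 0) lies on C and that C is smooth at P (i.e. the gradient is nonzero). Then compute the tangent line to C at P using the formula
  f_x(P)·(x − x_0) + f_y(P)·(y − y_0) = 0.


Tangent line at P: x + 3*y - 1 = 0.

Step 1: f(1, 0) = 0, so P lies on C.
Step 2: partial derivatives
  f_x(x, y) = 6*x**2 + 2*x*y - 4*x - y**2 + y - 1, f_y(x, y) = x**2 - 2*x*y + x - 3*y**2 + 1.
  f_x(P) = 1, f_y(P) = 3 (gradient nonzero, so P is smooth).
Step 3: tangent line at P: 1·(x − 1) + 3·(y − 0) = 0.
Expanding: x + 3*y - 1 = 0.


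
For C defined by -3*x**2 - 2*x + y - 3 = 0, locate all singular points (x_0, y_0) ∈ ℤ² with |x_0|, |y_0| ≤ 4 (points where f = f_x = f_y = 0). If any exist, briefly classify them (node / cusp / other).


No singular points in the scanned grid; C is smooth there.

Compute partial derivatives:
  f_x = -6*x - 2.
  f_y = 1.
f_y = 1 is a nonzero constant, so f_y never vanishes: no point (x, y) can satisfy f = f_x = f_y = 0. In particular no (x, y) ∈ {−4, ..., 4}² is singular; the curve is smooth.


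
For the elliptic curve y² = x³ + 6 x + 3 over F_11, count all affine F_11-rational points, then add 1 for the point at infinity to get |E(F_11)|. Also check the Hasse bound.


Affine points = {(0, 5), (0, 6), (2, 1), (2, 10), (3, 2), (3, 9), (4, 5), (4, 6), (5, 2), (5, 9), (7, 5), (7, 6), (9, 4), (9, 7)}; affine count = 14; |E(F_11)| = 15.

Discriminant check: Δ ∝ 4a³ + 27b² = 4·6³ + 27·3² = 4·216 + 27·9 ≡ 7 (mod 11). Nonzero ⇒ E is nonsingular.
For each x ∈ F_11, compute rhs = x³ + 6·x + 3 mod 11, then count y ∈ F_11 with y² ≡ rhs.
  x = 0: rhs = 3, matching y values: 5, 6 (2 points).
  x = 1: rhs = 10, matching y values: none (0 points).
  x = 2: rhs = 1, matching y values: 1, 10 (2 points).
  x = 3: rhs = 4, matching y values: 2, 9 (2 points).
  x = 4: rhs = 3, matching y values: 5, 6 (2 points).
  x = 5: rhs = 4, matching y values: 2, 9 (2 points).
  x = 6: rhs = 2, matching y values: none (0 points).
  x = 7: rhs = 3, matching y values: 5, 6 (2 points).
  x = 8: rhs = 2, matching y values: none (0 points).
  x = 9: rhs = 5, matching y values: 4, 7 (2 points).
  x = 10: rhs = 7, matching y values: none (0 points).
Total affine count: 14.
Full point count |E(F_11)| = 14 + 1 = 15.
Hasse bound: |15 − (11+1)| = |3| = 3 ≤ 2√11 ≈ 6.6332 ✓.


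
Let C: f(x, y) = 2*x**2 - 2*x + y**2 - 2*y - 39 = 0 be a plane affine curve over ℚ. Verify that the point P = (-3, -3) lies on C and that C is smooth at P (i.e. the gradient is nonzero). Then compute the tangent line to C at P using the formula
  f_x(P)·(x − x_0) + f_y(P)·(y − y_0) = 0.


Tangent line at P: -14*x - 8*y - 66 = 0.

Step 1: f(-3, -3) = 0, so P lies on C.
Step 2: partial derivatives
  f_x(x, y) = 4*x - 2, f_y(x, y) = 2*y - 2.
  f_x(P) = -14, f_y(P) = -8 (gradient nonzero, so P is smooth).
Step 3: tangent line at P: -14·(x − -3) + -8·(y − -3) = 0.
Expanding: -14*x - 8*y - 66 = 0.


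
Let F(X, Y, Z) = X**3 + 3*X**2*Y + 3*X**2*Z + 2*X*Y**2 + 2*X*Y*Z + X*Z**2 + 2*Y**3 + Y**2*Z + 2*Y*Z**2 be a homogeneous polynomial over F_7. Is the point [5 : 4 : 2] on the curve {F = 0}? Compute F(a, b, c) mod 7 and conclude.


F(5,4,2) ≡ 5 (mod 7); P is NOT on the curve.

Evaluate F(5, 4, 2) term-by-term (mod 7).
  X**3 ↦ 1·125·1·1 = 125
  3*X**2*Y ↦ 3·25·4·1 = 300
  3*X**2*Z ↦ 3·25·1·2 = 150
  2*X*Y**2 ↦ 2·5·16·1 = 160
  2*X*Y*Z ↦ 2·5·4·2 = 80
  X*Z**2 ↦ 1·5·1·4 = 20
  2*Y**3 ↦ 2·1·64·1 = 128
  Y**2*Z ↦ 1·1·16·2 = 32
  2*Y*Z**2 ↦ 2·1·4·4 = 32
Sum: F(5, 4, 2) = (125) + (300) + (150) + (160) + (80) + (20) + (128) + (32) + (32) = 1027.
Reducing mod 7: 1027 ≡ 5 (mod 7).
Since F(a, b, c) ≡ 5 ≠ 0 (mod 7), P does NOT lie on the curve.


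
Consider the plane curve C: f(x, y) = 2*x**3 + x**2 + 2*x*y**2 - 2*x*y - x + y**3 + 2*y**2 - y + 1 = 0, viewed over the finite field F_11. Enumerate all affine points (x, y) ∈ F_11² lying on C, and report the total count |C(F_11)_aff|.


Affine F_11-points: {(3, 9), (4, 1), (4, 3), (4, 8), (5, 8), (7, 8), (7, 10), (10, 2)}; count = 8.

For each of the 121 pairs (x, y) ∈ F_11², evaluate f(x, y) mod 11. Record the zeros.
  x = 0: [0↦1, 1↦3, 2↦4, 3↦10, 4↦5, 5↦6, 6↦8, 7↦6, 8↦6, 9↦3, 10↦3]  zeros at y ∈ ∅
  x = 1: [0↦3, 1↦5, 2↦10, 3↦2, 4↦9, 5↦4, 6↦4, 7↦4, 8↦10, 9↦6, 10↦9]  zeros at y ∈ ∅
  x = 2: [0↦8, 1↦10, 2↦8, 3↦8, 4↦5, 5↦5, 6↦3, 7↦5, 8↦6, 9↦1, 10↦7]  zeros at y ∈ ∅
  x = 3: [0↦6, 1↦8, 2↦10, 3↦7, 4↦5, 5↦10, 6↦6, 7↦10, 8↦6, 9↦0, 10↦9]  zeros at y ∈ {9}
  x = 4: [0↦9, 1↦0, 2↦6, 3↦0, 4↦10, 5↦9, 6↦3, 7↦9, 8↦0, 9↦4, 10↦5]  zeros at y ∈ {1, 3, 8}
  x = 5: [0↦7, 1↦9, 2↦8, 3↦10, 4↦10, 5↦3, 6↦6, 7↦3, 8↦0, 9↦3, 10↦7]  zeros at y ∈ {8}
  x = 6: [0↦1, 1↦3, 2↦6, 3↦5, 4↦6, 5↦4, 6↦5, 7↦4, 8↦7, 9↦9, 10↦5]  zeros at y ∈ ∅
  x = 7: [0↦3, 1↦5, 2↦1, 3↦8, 4↦10, 5↦2, 6↦1, 7↦2, 8↦0, 9↦1, 10↦0]  zeros at y ∈ {8, 10}
  x = 8: [0↦3, 1↦5, 2↦5, 3↦9, 4↦1, 5↦9, 6↦6, 7↦9, 8↦2, 9↦2, 10↦4]  zeros at y ∈ ∅
  x = 9: [0↦2, 1↦4, 2↦8, 3↦9, 4↦2, 5↦4, 6↦10, 7↦4, 8↦3, 9↦2, 10↦7]  zeros at y ∈ ∅
  x = 10: [0↦1, 1↦3, 2↦0, 3↦9, 4↦3, 5↦10, 6↦3, 7↦10, 8↦4, 9↦2, 10↦10]  zeros at y ∈ {2}
Collecting zeros: affine points = {(3, 9), (4, 1), (4, 3), (4, 8), (5, 8), (7, 8), (7, 10), (10, 2)}.
Total count |C(F_11)_aff| = 8.


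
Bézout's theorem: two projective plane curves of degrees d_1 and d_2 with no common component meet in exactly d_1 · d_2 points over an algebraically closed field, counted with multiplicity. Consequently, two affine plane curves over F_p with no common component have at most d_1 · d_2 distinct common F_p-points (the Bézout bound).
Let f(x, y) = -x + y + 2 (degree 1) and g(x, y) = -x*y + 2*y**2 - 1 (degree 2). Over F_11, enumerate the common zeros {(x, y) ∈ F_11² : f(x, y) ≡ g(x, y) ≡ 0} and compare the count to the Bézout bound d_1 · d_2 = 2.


Common zeros: ∅; count = 0; Bézout bound = 2.

deg(f) = 1, deg(g) = 2, so Bézout bound = 2.
Scan x ∈ F_11. For each x, list the y ∈ F_11 with f(x, y) ≡ 0 and those with g(x, y) ≡ 0 (mod 11); the common zeros in that column are the intersection.
  x = 0: f ≡ 0 at y ∈ {9}; g ≡ 0 at y ∈ ∅; common: ∅.
  x = 1: f ≡ 0 at y ∈ {10}; g ≡ 0 at y ∈ {1, 5}; common: ∅.
  x = 2: f ≡ 0 at y ∈ {0}; g ≡ 0 at y ∈ {3, 9}; common: ∅.
  x = 3: f ≡ 0 at y ∈ {1}; g ≡ 0 at y ∈ ∅; common: ∅.
  x = 4: f ≡ 0 at y ∈ {2}; g ≡ 0 at y ∈ ∅; common: ∅.
  x = 5: f ≡ 0 at y ∈ {3}; g ≡ 0 at y ∈ {4}; common: ∅.
  x = 6: f ≡ 0 at y ∈ {4}; g ≡ 0 at y ∈ {7}; common: ∅.
  x = 7: f ≡ 0 at y ∈ {5}; g ≡ 0 at y ∈ ∅; common: ∅.
  x = 8: f ≡ 0 at y ∈ {6}; g ≡ 0 at y ∈ ∅; common: ∅.
  x = 9: f ≡ 0 at y ∈ {7}; g ≡ 0 at y ∈ {2, 8}; common: ∅.
  x = 10: f ≡ 0 at y ∈ {8}; g ≡ 0 at y ∈ {6, 10}; common: ∅.
Collecting: common zeros = ∅, so the count is 0.
Comparison with the Bézout bound: 0 ≤ 2 = deg(f)·deg(g), as expected for curves with no common component (the affine F_11-count falls short of the bound because intersections may lie at infinity, over extension fields, or carry multiplicity).


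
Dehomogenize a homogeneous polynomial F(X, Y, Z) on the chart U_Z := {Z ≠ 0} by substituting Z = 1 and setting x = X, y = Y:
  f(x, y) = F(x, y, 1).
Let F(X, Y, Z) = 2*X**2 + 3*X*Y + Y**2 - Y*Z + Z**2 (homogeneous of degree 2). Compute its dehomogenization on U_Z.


f(x, y) = 2*x**2 + 3*x*y + y**2 - y + 1

On U_Z we set Z = 1. Each monomial c·X^i·Y^j·Z^k in F becomes c·x^i·y^j·1^k = c·x^i·y^j.
Substituting Z = 1: F(X, Y, 1) = 2*x**2 + 3*x*y + y**2 - y + 1.
Note: deg(f) ≤ deg(F) = 2; strict inequality happens when F is divisible by Z (lost terms).
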